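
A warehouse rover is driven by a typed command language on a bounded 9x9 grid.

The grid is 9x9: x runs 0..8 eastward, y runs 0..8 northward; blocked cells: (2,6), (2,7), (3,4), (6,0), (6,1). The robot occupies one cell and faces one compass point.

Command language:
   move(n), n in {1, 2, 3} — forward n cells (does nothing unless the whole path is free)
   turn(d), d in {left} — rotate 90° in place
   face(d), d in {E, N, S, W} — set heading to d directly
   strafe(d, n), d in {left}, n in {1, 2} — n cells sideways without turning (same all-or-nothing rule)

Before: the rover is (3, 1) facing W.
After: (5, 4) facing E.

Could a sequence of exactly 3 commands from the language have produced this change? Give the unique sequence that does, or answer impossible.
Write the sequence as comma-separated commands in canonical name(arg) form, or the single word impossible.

all 1000 sequences checked — none match.

impossible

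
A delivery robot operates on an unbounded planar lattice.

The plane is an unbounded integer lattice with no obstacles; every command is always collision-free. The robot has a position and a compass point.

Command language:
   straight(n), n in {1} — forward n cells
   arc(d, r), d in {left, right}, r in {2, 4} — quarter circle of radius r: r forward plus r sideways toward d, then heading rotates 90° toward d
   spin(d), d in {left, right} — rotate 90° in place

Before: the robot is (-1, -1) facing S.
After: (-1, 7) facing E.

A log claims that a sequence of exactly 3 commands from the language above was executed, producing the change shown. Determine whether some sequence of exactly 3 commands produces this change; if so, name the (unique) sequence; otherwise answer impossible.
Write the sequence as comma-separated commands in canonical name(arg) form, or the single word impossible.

key: running arc(right, 4) before spin(right) would end elsewhere — order is forced
start: (-1, -1) facing S
step 1 (spin(right)): (-1, -1) facing W
step 2 (arc(right, 4)): (-5, 3) facing N
step 3 (arc(right, 4)): (-1, 7) facing E
all 343 alternatives checked — unique.

spin(right), arc(right, 4), arc(right, 4)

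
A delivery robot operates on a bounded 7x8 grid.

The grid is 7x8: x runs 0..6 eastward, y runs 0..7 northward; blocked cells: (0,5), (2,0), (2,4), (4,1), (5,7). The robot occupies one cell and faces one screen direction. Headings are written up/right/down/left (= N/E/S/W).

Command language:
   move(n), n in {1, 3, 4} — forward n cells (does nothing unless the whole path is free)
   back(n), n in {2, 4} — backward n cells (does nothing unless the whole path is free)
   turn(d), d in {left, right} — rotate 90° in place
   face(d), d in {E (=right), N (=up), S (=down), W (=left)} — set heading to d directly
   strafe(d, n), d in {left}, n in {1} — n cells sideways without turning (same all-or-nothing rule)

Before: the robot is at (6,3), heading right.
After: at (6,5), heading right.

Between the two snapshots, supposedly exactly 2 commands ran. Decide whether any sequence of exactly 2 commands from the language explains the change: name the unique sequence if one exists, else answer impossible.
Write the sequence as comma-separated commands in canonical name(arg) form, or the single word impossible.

strafe(left, 1), strafe(left, 1)

key: heading stays E — no command in the sequence turns
t0: at (6,3), heading right
t=1 strafe(left, 1) ⇒ at (6,4), heading right
t=2 strafe(left, 1) ⇒ at (6,5), heading right
no other 2-command option fits: unique.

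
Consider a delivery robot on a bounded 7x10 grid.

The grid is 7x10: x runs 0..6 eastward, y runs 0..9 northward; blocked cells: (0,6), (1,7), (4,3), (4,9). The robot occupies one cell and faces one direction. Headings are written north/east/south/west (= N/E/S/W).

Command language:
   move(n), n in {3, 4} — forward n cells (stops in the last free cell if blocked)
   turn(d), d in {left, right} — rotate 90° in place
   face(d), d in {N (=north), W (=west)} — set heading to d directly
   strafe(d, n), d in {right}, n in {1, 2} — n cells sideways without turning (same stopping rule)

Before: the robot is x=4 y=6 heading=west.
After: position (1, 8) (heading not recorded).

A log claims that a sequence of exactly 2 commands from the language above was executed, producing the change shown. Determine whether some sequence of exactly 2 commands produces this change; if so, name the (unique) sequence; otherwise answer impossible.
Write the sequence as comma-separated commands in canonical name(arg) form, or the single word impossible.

key: order matters: swapping strafe(right, 2) and move(3) lands elsewhere
start: x=4 y=6 heading=west
[1] after strafe(right, 2): x=4 y=8 heading=west
[2] after move(3): x=1 y=8 heading=west
no rival 2-sequence matches.

strafe(right, 2), move(3)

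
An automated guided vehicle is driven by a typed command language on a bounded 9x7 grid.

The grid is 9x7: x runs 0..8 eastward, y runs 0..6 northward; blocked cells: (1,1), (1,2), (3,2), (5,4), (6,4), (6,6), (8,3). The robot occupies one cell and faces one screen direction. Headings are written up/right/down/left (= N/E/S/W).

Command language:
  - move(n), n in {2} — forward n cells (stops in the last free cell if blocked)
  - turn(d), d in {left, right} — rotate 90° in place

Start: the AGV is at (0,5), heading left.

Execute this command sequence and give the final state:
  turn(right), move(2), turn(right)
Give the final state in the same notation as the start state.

t0: at (0,5), heading left
t=1 turn(right) ⇒ at (0,5), heading up
t=2 move(2) ⇒ at (0,6), heading up
t=3 turn(right) ⇒ at (0,6), heading right

at (0,6), heading right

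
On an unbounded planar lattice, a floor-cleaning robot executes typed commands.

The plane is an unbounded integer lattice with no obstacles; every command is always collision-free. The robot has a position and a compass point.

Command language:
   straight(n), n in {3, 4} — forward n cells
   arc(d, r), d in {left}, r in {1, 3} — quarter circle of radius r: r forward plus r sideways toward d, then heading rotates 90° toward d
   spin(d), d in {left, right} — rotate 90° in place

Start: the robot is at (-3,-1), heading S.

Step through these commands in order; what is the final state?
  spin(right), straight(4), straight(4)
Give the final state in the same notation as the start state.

at (-11,-1), heading W

begin: at (-3,-1), heading S
step 1 (spin(right)): at (-3,-1), heading W
step 2 (straight(4)): at (-7,-1), heading W
step 3 (straight(4)): at (-11,-1), heading W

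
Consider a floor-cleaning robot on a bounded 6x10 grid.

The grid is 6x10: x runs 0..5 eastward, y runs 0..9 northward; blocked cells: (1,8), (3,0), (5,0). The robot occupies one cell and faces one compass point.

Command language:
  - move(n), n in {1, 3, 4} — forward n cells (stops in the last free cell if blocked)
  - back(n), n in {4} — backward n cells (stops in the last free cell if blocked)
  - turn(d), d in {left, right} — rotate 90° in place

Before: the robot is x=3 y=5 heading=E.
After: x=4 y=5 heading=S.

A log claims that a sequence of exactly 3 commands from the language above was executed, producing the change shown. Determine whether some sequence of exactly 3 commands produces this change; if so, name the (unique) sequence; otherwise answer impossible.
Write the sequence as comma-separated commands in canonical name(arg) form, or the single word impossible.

key: running turn(right) before back(4) would end elsewhere — order is forced
t0: x=3 y=5 heading=E
[1] after back(4): x=0 y=5 heading=E
[2] after move(4): x=4 y=5 heading=E
[3] after turn(right): x=4 y=5 heading=S
all 216 alternatives checked — unique.

back(4), move(4), turn(right)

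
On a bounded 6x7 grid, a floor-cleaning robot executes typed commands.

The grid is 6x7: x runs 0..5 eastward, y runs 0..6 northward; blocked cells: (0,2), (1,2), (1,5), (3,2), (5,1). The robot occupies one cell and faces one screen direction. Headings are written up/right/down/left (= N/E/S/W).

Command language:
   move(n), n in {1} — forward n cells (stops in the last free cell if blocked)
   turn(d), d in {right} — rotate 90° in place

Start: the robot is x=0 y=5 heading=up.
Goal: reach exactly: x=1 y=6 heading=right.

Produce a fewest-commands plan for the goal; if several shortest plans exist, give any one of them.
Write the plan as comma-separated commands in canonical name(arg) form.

move(1), turn(right), move(1)

start: x=0 y=5 heading=up
1. move(1) → x=0 y=6 heading=up
2. turn(right) → x=0 y=6 heading=right
3. move(1) → x=1 y=6 heading=right
no 2-step plan works, so 3 is optimal.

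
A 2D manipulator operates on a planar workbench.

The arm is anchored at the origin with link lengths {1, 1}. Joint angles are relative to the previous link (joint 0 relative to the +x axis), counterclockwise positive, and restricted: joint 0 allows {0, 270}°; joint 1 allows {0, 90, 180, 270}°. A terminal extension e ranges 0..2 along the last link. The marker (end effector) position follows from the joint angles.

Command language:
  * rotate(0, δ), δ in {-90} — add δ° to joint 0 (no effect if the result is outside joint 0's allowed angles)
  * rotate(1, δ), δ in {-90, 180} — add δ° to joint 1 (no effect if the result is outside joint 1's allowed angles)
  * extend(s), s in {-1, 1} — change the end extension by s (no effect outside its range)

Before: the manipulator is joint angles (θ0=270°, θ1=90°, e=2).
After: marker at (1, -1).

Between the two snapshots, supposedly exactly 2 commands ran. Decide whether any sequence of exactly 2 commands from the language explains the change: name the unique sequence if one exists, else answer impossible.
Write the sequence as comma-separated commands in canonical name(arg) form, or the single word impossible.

extend(-1), extend(-1)

begin: joint angles (θ0=270°, θ1=90°, e=2)
1. extend(-1) → joint angles (θ0=270°, θ1=90°, e=1)
2. extend(-1) → joint angles (θ0=270°, θ1=90°, e=0)
all 25 alternatives checked — unique.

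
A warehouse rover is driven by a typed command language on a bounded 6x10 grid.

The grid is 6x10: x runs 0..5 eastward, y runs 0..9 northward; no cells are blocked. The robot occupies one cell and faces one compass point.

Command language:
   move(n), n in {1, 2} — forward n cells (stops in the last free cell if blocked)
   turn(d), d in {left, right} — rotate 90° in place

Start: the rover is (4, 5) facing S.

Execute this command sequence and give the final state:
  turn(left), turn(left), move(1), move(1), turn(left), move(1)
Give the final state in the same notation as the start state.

(3, 7) facing W

start: (4, 5) facing S
t=1 turn(left) ⇒ (4, 5) facing E
t=2 turn(left) ⇒ (4, 5) facing N
t=3 move(1) ⇒ (4, 6) facing N
t=4 move(1) ⇒ (4, 7) facing N
t=5 turn(left) ⇒ (4, 7) facing W
t=6 move(1) ⇒ (3, 7) facing W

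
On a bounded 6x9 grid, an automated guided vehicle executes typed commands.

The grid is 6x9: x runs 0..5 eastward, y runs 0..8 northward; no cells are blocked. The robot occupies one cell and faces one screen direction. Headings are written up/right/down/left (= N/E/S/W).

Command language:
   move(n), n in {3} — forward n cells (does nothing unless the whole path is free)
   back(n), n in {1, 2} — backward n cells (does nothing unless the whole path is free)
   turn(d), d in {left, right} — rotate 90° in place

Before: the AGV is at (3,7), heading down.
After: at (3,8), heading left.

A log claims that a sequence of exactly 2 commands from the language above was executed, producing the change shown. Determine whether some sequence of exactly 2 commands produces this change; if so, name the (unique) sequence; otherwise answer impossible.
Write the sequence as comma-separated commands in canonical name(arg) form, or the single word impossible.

back(1), turn(right)

key: position moved to (3,8) AND the heading swung to W — translation plus rotation needed
initial: at (3,7), heading down
[1] after back(1): at (3,8), heading down
[2] after turn(right): at (3,8), heading left
no other 2-command option fits: unique.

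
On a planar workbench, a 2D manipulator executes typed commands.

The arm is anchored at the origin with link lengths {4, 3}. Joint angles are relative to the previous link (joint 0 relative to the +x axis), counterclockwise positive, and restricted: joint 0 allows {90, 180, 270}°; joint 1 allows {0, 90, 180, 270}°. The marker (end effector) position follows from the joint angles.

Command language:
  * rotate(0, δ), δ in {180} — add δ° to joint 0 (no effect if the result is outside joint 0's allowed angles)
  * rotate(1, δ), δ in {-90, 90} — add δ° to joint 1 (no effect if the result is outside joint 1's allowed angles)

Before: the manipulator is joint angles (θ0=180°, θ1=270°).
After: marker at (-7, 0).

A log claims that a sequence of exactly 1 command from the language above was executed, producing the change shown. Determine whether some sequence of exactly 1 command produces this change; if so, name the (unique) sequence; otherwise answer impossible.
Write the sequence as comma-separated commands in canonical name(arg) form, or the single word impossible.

rotate(1, 90)

start: joint angles (θ0=180°, θ1=270°)
1. rotate(1, 90) → joint angles (θ0=180°, θ1=0°)
no rival 1-sequence matches.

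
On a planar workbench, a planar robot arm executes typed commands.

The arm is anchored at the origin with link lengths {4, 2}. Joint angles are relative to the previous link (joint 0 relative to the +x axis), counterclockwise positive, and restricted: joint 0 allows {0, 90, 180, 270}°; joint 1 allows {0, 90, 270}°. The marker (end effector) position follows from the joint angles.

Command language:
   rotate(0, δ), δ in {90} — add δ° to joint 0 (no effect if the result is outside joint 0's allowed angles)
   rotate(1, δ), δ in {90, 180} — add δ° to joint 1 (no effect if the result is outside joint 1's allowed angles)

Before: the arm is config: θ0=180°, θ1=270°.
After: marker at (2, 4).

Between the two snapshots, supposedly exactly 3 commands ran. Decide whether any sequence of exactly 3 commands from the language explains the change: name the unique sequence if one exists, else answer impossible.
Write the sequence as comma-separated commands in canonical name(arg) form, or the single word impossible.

initial: config: θ0=180°, θ1=270°
1. rotate(0, 90) → config: θ0=270°, θ1=270°
2. rotate(0, 90) → config: θ0=0°, θ1=270°
3. rotate(0, 90) → config: θ0=90°, θ1=270°
no rival 3-sequence matches.

rotate(0, 90), rotate(0, 90), rotate(0, 90)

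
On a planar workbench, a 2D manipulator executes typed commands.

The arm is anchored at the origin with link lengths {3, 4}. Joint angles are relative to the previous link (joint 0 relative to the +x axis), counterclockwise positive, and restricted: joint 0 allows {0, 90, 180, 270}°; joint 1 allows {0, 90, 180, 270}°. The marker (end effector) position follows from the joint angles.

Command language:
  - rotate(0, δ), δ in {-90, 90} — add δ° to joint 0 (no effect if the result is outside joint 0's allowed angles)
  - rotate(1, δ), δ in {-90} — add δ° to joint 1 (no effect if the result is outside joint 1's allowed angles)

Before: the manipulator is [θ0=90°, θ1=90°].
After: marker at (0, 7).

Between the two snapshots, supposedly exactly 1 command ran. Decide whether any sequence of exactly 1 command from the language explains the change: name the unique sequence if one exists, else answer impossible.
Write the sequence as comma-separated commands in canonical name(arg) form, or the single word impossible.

initial: [θ0=90°, θ1=90°]
step 1 (rotate(1, -90)): [θ0=90°, θ1=0°]
no other 1-command option fits: unique.

rotate(1, -90)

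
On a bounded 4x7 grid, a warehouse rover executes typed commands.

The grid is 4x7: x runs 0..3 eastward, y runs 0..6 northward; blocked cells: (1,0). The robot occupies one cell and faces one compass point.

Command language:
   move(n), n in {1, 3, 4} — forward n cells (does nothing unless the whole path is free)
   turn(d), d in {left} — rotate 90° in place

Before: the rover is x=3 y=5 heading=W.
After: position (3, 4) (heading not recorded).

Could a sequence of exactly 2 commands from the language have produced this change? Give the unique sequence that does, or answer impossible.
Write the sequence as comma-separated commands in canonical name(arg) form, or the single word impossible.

turn(left), move(1)

key: order matters: swapping turn(left) and move(1) lands elsewhere
begin: x=3 y=5 heading=W
[1] after turn(left): x=3 y=5 heading=S
[2] after move(1): x=3 y=4 heading=S
no rival 2-sequence matches.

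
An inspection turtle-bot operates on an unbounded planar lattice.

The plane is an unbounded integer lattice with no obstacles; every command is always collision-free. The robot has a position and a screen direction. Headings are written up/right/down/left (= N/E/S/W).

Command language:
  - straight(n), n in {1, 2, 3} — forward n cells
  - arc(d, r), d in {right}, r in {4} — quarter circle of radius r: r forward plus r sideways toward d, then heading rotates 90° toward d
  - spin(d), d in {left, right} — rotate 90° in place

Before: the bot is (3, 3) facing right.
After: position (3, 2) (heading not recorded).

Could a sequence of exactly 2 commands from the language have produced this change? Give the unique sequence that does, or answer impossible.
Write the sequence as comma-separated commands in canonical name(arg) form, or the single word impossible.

spin(right), straight(1)

key: running straight(1) before spin(right) would end elsewhere — order is forced
from: (3, 3) facing right
t=1 spin(right) ⇒ (3, 3) facing down
t=2 straight(1) ⇒ (3, 2) facing down
all 36 alternatives checked — unique.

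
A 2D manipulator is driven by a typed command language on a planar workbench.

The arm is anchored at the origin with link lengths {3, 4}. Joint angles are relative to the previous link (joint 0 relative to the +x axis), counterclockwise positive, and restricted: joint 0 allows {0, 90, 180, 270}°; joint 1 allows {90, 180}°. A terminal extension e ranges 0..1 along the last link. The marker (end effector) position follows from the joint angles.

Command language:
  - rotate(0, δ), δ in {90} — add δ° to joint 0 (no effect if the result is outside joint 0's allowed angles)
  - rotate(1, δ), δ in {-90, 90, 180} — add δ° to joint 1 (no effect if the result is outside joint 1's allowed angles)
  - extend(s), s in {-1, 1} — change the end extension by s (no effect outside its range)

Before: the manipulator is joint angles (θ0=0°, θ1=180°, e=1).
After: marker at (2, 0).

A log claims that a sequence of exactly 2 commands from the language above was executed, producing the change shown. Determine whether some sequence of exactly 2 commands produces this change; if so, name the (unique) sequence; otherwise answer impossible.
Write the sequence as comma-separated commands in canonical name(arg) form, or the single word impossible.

rotate(0, 90), rotate(0, 90)

from: joint angles (θ0=0°, θ1=180°, e=1)
[1] after rotate(0, 90): joint angles (θ0=90°, θ1=180°, e=1)
[2] after rotate(0, 90): joint angles (θ0=180°, θ1=180°, e=1)
uniquely the one of 36 2-step routes that fits.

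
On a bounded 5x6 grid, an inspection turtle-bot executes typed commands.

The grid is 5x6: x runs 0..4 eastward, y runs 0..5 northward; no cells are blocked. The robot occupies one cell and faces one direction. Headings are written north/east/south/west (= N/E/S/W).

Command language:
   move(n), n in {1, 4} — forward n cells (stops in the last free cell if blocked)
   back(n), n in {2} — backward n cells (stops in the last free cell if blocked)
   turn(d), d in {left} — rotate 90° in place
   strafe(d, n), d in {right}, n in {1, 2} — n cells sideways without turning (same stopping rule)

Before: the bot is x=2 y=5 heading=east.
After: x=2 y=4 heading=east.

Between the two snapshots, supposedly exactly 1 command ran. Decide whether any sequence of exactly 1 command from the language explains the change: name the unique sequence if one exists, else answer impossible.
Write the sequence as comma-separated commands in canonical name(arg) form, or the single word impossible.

strafe(right, 1)

key: heading stays E — the single command does not turn
initial: x=2 y=5 heading=east
[1] after strafe(right, 1): x=2 y=4 heading=east
uniquely the one of 6 1-step routes that fits.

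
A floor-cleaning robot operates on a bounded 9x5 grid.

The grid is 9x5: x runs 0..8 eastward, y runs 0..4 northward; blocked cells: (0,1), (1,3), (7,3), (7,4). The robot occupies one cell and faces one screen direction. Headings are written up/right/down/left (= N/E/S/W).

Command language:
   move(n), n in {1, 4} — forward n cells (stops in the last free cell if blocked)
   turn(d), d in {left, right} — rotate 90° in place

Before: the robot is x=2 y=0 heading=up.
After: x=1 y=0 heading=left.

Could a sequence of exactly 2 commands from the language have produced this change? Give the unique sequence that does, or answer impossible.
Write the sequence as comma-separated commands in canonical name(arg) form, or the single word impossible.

turn(left), move(1)

key: position moved to (1,0) AND the heading swung to W — translation plus rotation needed
initial: x=2 y=0 heading=up
step 1 (turn(left)): x=2 y=0 heading=left
step 2 (move(1)): x=1 y=0 heading=left
no other 2-command option fits: unique.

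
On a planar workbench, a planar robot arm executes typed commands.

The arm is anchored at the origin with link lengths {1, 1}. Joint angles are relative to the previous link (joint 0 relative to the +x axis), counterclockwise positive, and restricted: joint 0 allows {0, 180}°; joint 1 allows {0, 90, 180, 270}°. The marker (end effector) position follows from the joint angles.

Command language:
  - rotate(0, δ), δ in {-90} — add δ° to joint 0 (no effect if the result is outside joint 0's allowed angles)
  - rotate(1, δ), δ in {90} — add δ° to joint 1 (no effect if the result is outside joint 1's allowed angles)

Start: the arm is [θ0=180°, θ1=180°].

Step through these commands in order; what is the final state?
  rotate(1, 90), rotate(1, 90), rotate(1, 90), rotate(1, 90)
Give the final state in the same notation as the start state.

[θ0=180°, θ1=180°]

start: [θ0=180°, θ1=180°]
t=1 rotate(1, 90) ⇒ [θ0=180°, θ1=270°]
t=2 rotate(1, 90) ⇒ [θ0=180°, θ1=0°]
t=3 rotate(1, 90) ⇒ [θ0=180°, θ1=90°]
t=4 rotate(1, 90) ⇒ [θ0=180°, θ1=180°]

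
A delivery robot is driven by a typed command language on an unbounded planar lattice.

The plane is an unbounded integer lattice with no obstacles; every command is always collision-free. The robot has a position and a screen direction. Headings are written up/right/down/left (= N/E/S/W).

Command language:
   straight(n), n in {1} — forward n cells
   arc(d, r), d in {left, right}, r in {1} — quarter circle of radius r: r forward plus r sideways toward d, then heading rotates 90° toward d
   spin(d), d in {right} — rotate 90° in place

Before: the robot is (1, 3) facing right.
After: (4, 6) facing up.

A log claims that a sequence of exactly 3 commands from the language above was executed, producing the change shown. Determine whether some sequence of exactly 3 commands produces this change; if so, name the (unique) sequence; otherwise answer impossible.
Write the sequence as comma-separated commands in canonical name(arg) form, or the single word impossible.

key: position moved to (4,6) AND the heading swung to N — translation plus rotation needed
begin: (1, 3) facing right
t=1 arc(left, 1) ⇒ (2, 4) facing up
t=2 arc(right, 1) ⇒ (3, 5) facing right
t=3 arc(left, 1) ⇒ (4, 6) facing up
no rival 3-sequence matches.

arc(left, 1), arc(right, 1), arc(left, 1)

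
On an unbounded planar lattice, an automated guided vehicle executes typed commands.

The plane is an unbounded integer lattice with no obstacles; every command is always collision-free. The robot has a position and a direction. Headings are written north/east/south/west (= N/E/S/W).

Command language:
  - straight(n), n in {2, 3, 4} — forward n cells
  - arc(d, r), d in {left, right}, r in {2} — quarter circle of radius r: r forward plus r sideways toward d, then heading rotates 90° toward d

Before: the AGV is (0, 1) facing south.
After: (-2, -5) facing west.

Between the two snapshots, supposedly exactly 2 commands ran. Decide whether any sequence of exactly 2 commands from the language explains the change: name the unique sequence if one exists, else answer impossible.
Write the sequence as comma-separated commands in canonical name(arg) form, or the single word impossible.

straight(4), arc(right, 2)

key: cell and facing (now W) both changed — the 2 commands mix motion and turning
begin: (0, 1) facing south
[1] after straight(4): (0, -3) facing south
[2] after arc(right, 2): (-2, -5) facing west
all 25 alternatives checked — unique.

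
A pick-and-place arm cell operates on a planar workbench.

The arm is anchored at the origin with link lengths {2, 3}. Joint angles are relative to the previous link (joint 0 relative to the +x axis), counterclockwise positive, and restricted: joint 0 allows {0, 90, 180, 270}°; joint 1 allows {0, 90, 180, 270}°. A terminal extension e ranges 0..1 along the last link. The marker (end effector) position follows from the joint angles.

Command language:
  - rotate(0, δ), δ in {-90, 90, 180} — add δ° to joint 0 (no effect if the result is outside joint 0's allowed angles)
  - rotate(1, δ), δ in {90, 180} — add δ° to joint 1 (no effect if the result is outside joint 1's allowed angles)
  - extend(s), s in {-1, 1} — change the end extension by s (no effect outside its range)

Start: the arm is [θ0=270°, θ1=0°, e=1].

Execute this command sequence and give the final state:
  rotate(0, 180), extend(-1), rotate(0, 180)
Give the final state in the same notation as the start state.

begin: [θ0=270°, θ1=0°, e=1]
t=1 rotate(0, 180) ⇒ [θ0=90°, θ1=0°, e=1]
t=2 extend(-1) ⇒ [θ0=90°, θ1=0°, e=0]
t=3 rotate(0, 180) ⇒ [θ0=270°, θ1=0°, e=0]

[θ0=270°, θ1=0°, e=0]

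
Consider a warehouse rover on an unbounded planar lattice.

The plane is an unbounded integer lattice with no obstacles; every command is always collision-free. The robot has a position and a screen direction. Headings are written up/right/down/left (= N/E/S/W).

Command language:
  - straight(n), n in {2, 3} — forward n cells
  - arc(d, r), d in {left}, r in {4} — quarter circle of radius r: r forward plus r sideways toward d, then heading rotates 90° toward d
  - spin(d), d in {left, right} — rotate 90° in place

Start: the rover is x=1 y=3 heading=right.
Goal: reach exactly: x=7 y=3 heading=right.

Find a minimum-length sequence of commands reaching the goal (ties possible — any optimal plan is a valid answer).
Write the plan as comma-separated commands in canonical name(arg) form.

straight(3), straight(3)

initial: x=1 y=3 heading=right
1. straight(3) → x=4 y=3 heading=right
2. straight(3) → x=7 y=3 heading=right
nothing shorter than 2 reaches the goal.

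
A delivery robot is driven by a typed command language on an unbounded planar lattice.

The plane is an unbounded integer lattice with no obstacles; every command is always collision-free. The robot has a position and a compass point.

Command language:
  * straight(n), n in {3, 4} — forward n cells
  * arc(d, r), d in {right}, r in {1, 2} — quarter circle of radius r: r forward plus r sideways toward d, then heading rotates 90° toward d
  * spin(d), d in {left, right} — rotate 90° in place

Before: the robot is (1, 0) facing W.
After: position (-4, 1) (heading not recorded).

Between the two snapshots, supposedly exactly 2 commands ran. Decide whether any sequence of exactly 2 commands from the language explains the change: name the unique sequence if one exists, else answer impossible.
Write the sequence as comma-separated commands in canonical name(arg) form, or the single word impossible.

straight(4), arc(right, 1)

key: running arc(right, 1) before straight(4) would end elsewhere — order is forced
start: (1, 0) facing W
step 1 (straight(4)): (-3, 0) facing W
step 2 (arc(right, 1)): (-4, 1) facing N
uniquely the one of 36 2-step routes that fits.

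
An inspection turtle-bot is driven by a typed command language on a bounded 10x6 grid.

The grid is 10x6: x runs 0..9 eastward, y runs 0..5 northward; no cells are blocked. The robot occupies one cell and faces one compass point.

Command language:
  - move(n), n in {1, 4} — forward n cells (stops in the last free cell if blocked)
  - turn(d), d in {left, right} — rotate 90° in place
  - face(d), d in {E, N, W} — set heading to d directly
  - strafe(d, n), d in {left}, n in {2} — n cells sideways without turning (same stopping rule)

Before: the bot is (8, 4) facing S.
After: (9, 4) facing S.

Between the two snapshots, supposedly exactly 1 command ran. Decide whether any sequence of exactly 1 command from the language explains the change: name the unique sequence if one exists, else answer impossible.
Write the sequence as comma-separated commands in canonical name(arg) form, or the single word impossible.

key: heading stays S — the single command does not turn
t0: (8, 4) facing S
t=1 strafe(left, 2) ⇒ (9, 4) facing S
no rival 1-sequence matches.

strafe(left, 2)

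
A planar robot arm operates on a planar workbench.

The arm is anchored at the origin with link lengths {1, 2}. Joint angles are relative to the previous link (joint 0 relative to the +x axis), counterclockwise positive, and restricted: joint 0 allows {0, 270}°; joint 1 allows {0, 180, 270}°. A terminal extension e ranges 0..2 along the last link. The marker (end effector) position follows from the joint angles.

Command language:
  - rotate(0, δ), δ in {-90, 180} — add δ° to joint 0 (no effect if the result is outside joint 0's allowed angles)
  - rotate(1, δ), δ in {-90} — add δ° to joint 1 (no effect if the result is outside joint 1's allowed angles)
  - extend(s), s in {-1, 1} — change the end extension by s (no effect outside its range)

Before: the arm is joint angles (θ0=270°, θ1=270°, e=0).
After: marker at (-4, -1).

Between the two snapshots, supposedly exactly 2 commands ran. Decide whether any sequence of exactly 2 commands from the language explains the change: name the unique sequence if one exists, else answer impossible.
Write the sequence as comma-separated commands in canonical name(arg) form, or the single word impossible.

begin: joint angles (θ0=270°, θ1=270°, e=0)
[1] after extend(1): joint angles (θ0=270°, θ1=270°, e=1)
[2] after extend(1): joint angles (θ0=270°, θ1=270°, e=2)
uniquely the one of 25 2-step routes that fits.

extend(1), extend(1)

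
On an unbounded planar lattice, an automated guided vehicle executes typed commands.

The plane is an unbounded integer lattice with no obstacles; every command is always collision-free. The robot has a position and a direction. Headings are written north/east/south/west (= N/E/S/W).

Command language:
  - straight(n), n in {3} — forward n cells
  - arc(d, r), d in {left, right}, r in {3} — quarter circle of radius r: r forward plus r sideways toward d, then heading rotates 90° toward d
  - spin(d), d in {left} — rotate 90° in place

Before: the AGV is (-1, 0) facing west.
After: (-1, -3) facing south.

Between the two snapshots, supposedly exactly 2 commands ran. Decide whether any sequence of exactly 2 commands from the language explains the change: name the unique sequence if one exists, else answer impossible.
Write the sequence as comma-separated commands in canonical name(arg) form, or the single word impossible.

key: cell and facing (now S) both changed — the 2 commands mix motion and turning
initial: (-1, 0) facing west
[1] after spin(left): (-1, 0) facing south
[2] after straight(3): (-1, -3) facing south
uniquely the one of 16 2-step routes that fits.

spin(left), straight(3)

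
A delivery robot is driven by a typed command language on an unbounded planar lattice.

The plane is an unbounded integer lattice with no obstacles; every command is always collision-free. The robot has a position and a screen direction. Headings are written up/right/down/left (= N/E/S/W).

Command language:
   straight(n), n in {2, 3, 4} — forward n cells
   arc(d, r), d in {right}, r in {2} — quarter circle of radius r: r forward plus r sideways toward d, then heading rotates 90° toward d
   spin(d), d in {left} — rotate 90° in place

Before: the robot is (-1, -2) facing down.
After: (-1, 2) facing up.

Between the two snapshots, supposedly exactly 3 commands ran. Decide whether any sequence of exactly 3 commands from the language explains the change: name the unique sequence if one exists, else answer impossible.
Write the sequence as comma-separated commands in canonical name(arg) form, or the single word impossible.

spin(left), spin(left), straight(4)

key: order matters: swapping spin(left) and straight(4) lands elsewhere
begin: (-1, -2) facing down
t=1 spin(left) ⇒ (-1, -2) facing right
t=2 spin(left) ⇒ (-1, -2) facing up
t=3 straight(4) ⇒ (-1, 2) facing up
no other 3-command option fits: unique.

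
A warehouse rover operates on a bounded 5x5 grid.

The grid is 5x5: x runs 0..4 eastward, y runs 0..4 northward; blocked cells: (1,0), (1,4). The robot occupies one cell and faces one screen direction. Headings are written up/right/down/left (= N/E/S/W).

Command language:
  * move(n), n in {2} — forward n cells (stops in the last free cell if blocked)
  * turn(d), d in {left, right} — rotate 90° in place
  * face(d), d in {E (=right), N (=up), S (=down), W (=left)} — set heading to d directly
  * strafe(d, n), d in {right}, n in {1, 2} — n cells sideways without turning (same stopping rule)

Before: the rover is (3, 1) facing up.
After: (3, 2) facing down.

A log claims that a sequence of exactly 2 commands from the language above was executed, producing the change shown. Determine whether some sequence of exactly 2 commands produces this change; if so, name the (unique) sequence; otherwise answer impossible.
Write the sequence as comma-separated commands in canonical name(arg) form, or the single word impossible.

impossible

every 2-command combo misses the target.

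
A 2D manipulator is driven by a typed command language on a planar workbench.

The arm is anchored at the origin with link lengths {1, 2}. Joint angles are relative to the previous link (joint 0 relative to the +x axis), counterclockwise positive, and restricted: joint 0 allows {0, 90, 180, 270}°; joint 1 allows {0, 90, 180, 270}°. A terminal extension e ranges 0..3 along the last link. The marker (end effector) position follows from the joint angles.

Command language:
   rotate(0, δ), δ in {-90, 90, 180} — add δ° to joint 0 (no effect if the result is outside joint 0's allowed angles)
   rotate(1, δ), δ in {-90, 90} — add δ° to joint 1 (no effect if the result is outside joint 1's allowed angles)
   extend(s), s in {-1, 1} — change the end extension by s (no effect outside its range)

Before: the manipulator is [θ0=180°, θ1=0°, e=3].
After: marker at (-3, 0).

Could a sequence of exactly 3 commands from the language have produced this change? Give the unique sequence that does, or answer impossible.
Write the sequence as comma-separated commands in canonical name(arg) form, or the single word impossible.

begin: [θ0=180°, θ1=0°, e=3]
t=1 extend(-1) ⇒ [θ0=180°, θ1=0°, e=2]
t=2 extend(-1) ⇒ [θ0=180°, θ1=0°, e=1]
t=3 extend(-1) ⇒ [θ0=180°, θ1=0°, e=0]
no rival 3-sequence matches.

extend(-1), extend(-1), extend(-1)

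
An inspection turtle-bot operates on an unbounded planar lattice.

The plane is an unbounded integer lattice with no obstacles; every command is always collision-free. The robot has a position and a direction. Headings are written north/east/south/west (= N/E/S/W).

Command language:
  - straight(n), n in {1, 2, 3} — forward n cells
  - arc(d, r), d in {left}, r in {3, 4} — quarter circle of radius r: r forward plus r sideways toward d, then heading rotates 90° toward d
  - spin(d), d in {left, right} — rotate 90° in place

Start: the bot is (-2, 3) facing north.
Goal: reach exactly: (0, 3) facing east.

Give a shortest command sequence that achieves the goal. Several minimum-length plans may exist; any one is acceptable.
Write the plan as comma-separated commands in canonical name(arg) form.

spin(right), straight(2)

t0: (-2, 3) facing north
[1] after spin(right): (-2, 3) facing east
[2] after straight(2): (0, 3) facing east
minimal: 2 command(s), checked below 2.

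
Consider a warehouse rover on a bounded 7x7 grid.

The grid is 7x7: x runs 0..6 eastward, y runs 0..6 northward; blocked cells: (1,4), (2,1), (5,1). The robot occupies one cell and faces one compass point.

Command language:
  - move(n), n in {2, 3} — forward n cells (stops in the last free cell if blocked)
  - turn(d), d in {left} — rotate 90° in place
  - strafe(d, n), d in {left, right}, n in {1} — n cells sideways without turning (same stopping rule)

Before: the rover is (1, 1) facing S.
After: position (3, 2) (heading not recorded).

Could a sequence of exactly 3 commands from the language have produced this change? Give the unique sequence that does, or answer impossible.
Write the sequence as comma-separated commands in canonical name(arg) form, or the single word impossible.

turn(left), strafe(left, 1), move(2)

key: order matters: swapping turn(left) and move(2) lands elsewhere
from: (1, 1) facing S
step 1 (turn(left)): (1, 1) facing E
step 2 (strafe(left, 1)): (1, 2) facing E
step 3 (move(2)): (3, 2) facing E
uniquely the one of 125 3-step routes that fits.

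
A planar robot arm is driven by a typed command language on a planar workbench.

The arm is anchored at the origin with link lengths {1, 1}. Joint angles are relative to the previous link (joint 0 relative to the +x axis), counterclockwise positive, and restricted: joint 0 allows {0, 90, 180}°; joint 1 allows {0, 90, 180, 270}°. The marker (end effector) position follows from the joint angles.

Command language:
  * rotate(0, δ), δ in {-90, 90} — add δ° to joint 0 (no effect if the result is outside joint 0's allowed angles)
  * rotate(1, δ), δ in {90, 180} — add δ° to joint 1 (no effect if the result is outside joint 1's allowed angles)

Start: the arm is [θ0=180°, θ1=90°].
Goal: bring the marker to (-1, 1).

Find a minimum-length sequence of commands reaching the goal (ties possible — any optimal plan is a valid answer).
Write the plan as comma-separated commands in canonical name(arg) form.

start: [θ0=180°, θ1=90°]
t=1 rotate(0, -90) ⇒ [θ0=90°, θ1=90°]
no 0-step plan works, so 1 is optimal.

rotate(0, -90)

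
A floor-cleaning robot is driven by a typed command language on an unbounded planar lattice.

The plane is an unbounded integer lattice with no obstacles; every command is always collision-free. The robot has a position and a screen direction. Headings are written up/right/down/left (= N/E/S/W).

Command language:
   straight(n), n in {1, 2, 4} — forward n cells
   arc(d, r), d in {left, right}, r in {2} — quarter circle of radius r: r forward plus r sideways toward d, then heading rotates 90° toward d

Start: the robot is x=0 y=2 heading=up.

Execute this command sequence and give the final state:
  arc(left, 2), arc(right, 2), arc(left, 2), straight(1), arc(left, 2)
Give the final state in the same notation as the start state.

x=-9 y=6 heading=down

from: x=0 y=2 heading=up
step 1 (arc(left, 2)): x=-2 y=4 heading=left
step 2 (arc(right, 2)): x=-4 y=6 heading=up
step 3 (arc(left, 2)): x=-6 y=8 heading=left
step 4 (straight(1)): x=-7 y=8 heading=left
step 5 (arc(left, 2)): x=-9 y=6 heading=down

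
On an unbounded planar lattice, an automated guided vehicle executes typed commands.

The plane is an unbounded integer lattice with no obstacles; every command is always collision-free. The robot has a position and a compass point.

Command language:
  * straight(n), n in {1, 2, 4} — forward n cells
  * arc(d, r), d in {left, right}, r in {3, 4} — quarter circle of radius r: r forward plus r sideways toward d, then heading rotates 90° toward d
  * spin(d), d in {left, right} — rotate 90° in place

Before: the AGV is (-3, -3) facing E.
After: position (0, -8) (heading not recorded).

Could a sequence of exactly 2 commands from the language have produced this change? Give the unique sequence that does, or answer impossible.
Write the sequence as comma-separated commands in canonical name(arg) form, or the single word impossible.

arc(right, 3), straight(2)

key: running straight(2) before arc(right, 3) would end elsewhere — order is forced
t0: (-3, -3) facing E
1. arc(right, 3) → (0, -6) facing S
2. straight(2) → (0, -8) facing S
all 81 alternatives checked — unique.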